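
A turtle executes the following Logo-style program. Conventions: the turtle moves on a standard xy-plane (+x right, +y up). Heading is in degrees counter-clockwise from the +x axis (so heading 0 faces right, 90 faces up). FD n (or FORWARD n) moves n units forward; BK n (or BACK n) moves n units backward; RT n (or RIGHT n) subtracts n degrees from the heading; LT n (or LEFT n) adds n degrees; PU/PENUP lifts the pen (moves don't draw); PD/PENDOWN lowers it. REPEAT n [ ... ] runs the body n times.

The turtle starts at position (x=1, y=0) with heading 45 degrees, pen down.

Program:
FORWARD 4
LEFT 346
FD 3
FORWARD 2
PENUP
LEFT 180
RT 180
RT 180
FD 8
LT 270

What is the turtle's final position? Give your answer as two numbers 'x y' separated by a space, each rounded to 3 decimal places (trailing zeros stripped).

Executing turtle program step by step:
Start: pos=(1,0), heading=45, pen down
FD 4: (1,0) -> (3.828,2.828) [heading=45, draw]
LT 346: heading 45 -> 31
FD 3: (3.828,2.828) -> (6.4,4.374) [heading=31, draw]
FD 2: (6.4,4.374) -> (8.114,5.404) [heading=31, draw]
PU: pen up
LT 180: heading 31 -> 211
RT 180: heading 211 -> 31
RT 180: heading 31 -> 211
FD 8: (8.114,5.404) -> (1.257,1.283) [heading=211, move]
LT 270: heading 211 -> 121
Final: pos=(1.257,1.283), heading=121, 3 segment(s) drawn

Answer: 1.257 1.283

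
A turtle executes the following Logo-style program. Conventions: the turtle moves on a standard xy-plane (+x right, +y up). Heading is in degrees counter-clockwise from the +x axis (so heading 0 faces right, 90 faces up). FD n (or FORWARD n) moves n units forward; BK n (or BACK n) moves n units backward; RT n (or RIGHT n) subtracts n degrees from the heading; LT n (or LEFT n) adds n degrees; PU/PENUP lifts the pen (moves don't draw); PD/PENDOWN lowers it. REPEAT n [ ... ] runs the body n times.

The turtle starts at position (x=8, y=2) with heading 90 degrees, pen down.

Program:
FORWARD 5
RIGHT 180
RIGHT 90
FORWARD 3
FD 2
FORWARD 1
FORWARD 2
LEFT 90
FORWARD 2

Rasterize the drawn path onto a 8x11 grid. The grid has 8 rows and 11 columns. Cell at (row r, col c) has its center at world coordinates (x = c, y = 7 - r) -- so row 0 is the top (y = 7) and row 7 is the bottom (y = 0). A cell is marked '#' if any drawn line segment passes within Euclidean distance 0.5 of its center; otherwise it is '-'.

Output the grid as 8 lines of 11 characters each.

Segment 0: (8,2) -> (8,7)
Segment 1: (8,7) -> (5,7)
Segment 2: (5,7) -> (3,7)
Segment 3: (3,7) -> (2,7)
Segment 4: (2,7) -> (0,7)
Segment 5: (0,7) -> (0,5)

Answer: #########--
#-------#--
#-------#--
--------#--
--------#--
--------#--
-----------
-----------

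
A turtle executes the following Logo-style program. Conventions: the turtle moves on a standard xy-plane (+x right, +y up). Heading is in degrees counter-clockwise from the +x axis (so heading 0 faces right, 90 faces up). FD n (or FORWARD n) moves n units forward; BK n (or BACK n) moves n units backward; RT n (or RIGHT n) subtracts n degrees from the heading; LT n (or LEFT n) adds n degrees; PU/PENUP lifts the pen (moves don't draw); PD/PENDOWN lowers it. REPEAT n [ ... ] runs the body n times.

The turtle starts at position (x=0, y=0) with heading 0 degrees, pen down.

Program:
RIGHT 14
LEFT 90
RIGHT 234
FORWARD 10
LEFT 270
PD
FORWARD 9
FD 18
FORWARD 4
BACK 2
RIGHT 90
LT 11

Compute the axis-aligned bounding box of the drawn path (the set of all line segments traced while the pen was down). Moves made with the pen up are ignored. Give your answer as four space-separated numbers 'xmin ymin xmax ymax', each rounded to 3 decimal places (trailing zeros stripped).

Answer: -20.885 -3.746 0 24.997

Derivation:
Executing turtle program step by step:
Start: pos=(0,0), heading=0, pen down
RT 14: heading 0 -> 346
LT 90: heading 346 -> 76
RT 234: heading 76 -> 202
FD 10: (0,0) -> (-9.272,-3.746) [heading=202, draw]
LT 270: heading 202 -> 112
PD: pen down
FD 9: (-9.272,-3.746) -> (-12.643,4.599) [heading=112, draw]
FD 18: (-12.643,4.599) -> (-19.386,21.288) [heading=112, draw]
FD 4: (-19.386,21.288) -> (-20.885,24.997) [heading=112, draw]
BK 2: (-20.885,24.997) -> (-20.135,23.142) [heading=112, draw]
RT 90: heading 112 -> 22
LT 11: heading 22 -> 33
Final: pos=(-20.135,23.142), heading=33, 5 segment(s) drawn

Segment endpoints: x in {-20.885, -20.135, -19.386, -12.643, -9.272, 0}, y in {-3.746, 0, 4.599, 21.288, 23.142, 24.997}
xmin=-20.885, ymin=-3.746, xmax=0, ymax=24.997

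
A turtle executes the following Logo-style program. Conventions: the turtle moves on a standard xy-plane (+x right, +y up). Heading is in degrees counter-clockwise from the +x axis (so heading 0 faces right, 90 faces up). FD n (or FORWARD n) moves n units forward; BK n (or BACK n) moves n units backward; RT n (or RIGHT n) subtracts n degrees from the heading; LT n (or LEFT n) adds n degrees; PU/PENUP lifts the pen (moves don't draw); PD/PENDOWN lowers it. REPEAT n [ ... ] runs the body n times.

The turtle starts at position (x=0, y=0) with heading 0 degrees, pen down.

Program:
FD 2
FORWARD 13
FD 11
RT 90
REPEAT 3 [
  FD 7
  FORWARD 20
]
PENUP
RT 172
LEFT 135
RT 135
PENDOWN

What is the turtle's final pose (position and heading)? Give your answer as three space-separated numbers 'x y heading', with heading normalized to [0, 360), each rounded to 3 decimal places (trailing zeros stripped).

Executing turtle program step by step:
Start: pos=(0,0), heading=0, pen down
FD 2: (0,0) -> (2,0) [heading=0, draw]
FD 13: (2,0) -> (15,0) [heading=0, draw]
FD 11: (15,0) -> (26,0) [heading=0, draw]
RT 90: heading 0 -> 270
REPEAT 3 [
  -- iteration 1/3 --
  FD 7: (26,0) -> (26,-7) [heading=270, draw]
  FD 20: (26,-7) -> (26,-27) [heading=270, draw]
  -- iteration 2/3 --
  FD 7: (26,-27) -> (26,-34) [heading=270, draw]
  FD 20: (26,-34) -> (26,-54) [heading=270, draw]
  -- iteration 3/3 --
  FD 7: (26,-54) -> (26,-61) [heading=270, draw]
  FD 20: (26,-61) -> (26,-81) [heading=270, draw]
]
PU: pen up
RT 172: heading 270 -> 98
LT 135: heading 98 -> 233
RT 135: heading 233 -> 98
PD: pen down
Final: pos=(26,-81), heading=98, 9 segment(s) drawn

Answer: 26 -81 98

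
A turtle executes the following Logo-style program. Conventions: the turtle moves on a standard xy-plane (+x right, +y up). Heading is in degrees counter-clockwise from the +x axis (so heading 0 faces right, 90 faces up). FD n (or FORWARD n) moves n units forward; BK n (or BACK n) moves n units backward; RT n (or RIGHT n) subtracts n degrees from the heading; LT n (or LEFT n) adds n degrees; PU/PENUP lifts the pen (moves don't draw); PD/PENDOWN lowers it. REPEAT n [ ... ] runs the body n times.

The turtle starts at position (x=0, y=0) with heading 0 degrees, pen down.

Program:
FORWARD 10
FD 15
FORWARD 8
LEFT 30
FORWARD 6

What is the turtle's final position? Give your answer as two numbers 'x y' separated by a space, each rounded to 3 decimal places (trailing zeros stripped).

Executing turtle program step by step:
Start: pos=(0,0), heading=0, pen down
FD 10: (0,0) -> (10,0) [heading=0, draw]
FD 15: (10,0) -> (25,0) [heading=0, draw]
FD 8: (25,0) -> (33,0) [heading=0, draw]
LT 30: heading 0 -> 30
FD 6: (33,0) -> (38.196,3) [heading=30, draw]
Final: pos=(38.196,3), heading=30, 4 segment(s) drawn

Answer: 38.196 3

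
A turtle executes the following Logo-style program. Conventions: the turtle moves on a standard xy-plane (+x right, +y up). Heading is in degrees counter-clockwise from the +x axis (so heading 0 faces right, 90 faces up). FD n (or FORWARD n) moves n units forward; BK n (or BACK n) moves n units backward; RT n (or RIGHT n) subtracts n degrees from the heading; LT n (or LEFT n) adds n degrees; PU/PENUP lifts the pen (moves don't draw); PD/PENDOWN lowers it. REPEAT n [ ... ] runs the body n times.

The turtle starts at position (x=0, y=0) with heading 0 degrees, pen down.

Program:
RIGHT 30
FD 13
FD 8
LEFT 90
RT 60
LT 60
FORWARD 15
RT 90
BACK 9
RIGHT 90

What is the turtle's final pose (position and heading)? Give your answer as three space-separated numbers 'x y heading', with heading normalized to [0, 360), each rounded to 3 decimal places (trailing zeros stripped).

Executing turtle program step by step:
Start: pos=(0,0), heading=0, pen down
RT 30: heading 0 -> 330
FD 13: (0,0) -> (11.258,-6.5) [heading=330, draw]
FD 8: (11.258,-6.5) -> (18.187,-10.5) [heading=330, draw]
LT 90: heading 330 -> 60
RT 60: heading 60 -> 0
LT 60: heading 0 -> 60
FD 15: (18.187,-10.5) -> (25.687,2.49) [heading=60, draw]
RT 90: heading 60 -> 330
BK 9: (25.687,2.49) -> (17.892,6.99) [heading=330, draw]
RT 90: heading 330 -> 240
Final: pos=(17.892,6.99), heading=240, 4 segment(s) drawn

Answer: 17.892 6.99 240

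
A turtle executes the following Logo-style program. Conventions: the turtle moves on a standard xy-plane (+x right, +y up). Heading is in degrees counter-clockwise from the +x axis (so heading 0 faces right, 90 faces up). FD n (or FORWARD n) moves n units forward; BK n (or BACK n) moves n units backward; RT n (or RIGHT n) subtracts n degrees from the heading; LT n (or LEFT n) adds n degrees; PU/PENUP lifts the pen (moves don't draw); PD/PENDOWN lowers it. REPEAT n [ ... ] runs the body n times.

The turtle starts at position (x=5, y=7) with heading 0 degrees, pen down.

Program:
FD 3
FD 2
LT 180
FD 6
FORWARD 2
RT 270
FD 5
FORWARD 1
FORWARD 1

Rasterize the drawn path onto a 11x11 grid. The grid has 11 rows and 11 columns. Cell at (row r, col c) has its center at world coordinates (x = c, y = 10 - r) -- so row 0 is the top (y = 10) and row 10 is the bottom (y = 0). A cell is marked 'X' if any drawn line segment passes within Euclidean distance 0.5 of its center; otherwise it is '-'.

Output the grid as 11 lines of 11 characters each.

Segment 0: (5,7) -> (8,7)
Segment 1: (8,7) -> (10,7)
Segment 2: (10,7) -> (4,7)
Segment 3: (4,7) -> (2,7)
Segment 4: (2,7) -> (2,2)
Segment 5: (2,2) -> (2,1)
Segment 6: (2,1) -> (2,0)

Answer: -----------
-----------
-----------
--XXXXXXXXX
--X--------
--X--------
--X--------
--X--------
--X--------
--X--------
--X--------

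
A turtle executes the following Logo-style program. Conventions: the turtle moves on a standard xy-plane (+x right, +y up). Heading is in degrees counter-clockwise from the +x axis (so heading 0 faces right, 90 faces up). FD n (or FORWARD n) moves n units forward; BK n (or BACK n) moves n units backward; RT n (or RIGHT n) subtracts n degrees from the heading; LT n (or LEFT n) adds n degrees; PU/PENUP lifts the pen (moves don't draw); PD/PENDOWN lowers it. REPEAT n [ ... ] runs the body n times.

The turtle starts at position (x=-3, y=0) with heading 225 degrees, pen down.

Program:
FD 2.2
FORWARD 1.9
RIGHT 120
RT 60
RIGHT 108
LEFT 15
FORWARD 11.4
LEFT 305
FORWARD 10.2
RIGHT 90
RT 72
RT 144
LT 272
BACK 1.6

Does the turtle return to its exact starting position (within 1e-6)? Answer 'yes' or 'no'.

Answer: no

Derivation:
Executing turtle program step by step:
Start: pos=(-3,0), heading=225, pen down
FD 2.2: (-3,0) -> (-4.556,-1.556) [heading=225, draw]
FD 1.9: (-4.556,-1.556) -> (-5.899,-2.899) [heading=225, draw]
RT 120: heading 225 -> 105
RT 60: heading 105 -> 45
RT 108: heading 45 -> 297
LT 15: heading 297 -> 312
FD 11.4: (-5.899,-2.899) -> (1.729,-11.371) [heading=312, draw]
LT 305: heading 312 -> 257
FD 10.2: (1.729,-11.371) -> (-0.566,-21.31) [heading=257, draw]
RT 90: heading 257 -> 167
RT 72: heading 167 -> 95
RT 144: heading 95 -> 311
LT 272: heading 311 -> 223
BK 1.6: (-0.566,-21.31) -> (0.605,-20.218) [heading=223, draw]
Final: pos=(0.605,-20.218), heading=223, 5 segment(s) drawn

Start position: (-3, 0)
Final position: (0.605, -20.218)
Distance = 20.537; >= 1e-6 -> NOT closed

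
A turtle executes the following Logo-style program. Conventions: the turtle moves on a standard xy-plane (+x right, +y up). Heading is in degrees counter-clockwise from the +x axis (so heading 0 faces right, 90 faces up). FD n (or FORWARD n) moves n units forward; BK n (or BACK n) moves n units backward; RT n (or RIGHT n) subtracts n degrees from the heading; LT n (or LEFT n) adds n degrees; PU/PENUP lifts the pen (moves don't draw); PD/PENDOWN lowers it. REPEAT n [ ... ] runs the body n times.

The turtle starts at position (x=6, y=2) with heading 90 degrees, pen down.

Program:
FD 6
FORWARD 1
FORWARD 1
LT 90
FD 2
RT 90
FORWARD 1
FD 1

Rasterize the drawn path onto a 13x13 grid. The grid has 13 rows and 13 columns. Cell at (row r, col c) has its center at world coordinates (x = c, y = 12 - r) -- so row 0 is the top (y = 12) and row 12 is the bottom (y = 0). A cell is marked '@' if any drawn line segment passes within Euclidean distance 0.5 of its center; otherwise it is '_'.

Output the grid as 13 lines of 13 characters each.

Answer: ____@________
____@________
____@@@______
______@______
______@______
______@______
______@______
______@______
______@______
______@______
______@______
_____________
_____________

Derivation:
Segment 0: (6,2) -> (6,8)
Segment 1: (6,8) -> (6,9)
Segment 2: (6,9) -> (6,10)
Segment 3: (6,10) -> (4,10)
Segment 4: (4,10) -> (4,11)
Segment 5: (4,11) -> (4,12)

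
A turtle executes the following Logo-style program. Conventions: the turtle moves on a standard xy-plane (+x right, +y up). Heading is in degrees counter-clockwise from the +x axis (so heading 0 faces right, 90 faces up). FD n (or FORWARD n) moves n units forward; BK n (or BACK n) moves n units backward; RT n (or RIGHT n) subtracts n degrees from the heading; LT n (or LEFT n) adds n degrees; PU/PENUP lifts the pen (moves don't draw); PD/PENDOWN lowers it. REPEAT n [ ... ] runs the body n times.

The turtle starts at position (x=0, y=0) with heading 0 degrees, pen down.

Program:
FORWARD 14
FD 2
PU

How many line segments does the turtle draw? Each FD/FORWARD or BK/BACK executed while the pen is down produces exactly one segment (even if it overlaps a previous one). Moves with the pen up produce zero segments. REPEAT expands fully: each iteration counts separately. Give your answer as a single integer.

Executing turtle program step by step:
Start: pos=(0,0), heading=0, pen down
FD 14: (0,0) -> (14,0) [heading=0, draw]
FD 2: (14,0) -> (16,0) [heading=0, draw]
PU: pen up
Final: pos=(16,0), heading=0, 2 segment(s) drawn
Segments drawn: 2

Answer: 2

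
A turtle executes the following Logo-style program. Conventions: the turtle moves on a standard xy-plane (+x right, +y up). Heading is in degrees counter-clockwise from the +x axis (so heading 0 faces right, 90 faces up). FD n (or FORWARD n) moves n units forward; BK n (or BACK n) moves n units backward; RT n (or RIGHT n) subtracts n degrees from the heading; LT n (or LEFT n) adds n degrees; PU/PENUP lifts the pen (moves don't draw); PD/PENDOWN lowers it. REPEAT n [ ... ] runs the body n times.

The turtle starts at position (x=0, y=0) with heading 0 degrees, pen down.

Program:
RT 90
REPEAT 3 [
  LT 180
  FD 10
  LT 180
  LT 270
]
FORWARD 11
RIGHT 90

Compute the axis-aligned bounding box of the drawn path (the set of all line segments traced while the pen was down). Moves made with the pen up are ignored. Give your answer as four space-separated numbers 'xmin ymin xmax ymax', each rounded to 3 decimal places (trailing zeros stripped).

Executing turtle program step by step:
Start: pos=(0,0), heading=0, pen down
RT 90: heading 0 -> 270
REPEAT 3 [
  -- iteration 1/3 --
  LT 180: heading 270 -> 90
  FD 10: (0,0) -> (0,10) [heading=90, draw]
  LT 180: heading 90 -> 270
  LT 270: heading 270 -> 180
  -- iteration 2/3 --
  LT 180: heading 180 -> 0
  FD 10: (0,10) -> (10,10) [heading=0, draw]
  LT 180: heading 0 -> 180
  LT 270: heading 180 -> 90
  -- iteration 3/3 --
  LT 180: heading 90 -> 270
  FD 10: (10,10) -> (10,0) [heading=270, draw]
  LT 180: heading 270 -> 90
  LT 270: heading 90 -> 0
]
FD 11: (10,0) -> (21,0) [heading=0, draw]
RT 90: heading 0 -> 270
Final: pos=(21,0), heading=270, 4 segment(s) drawn

Segment endpoints: x in {0, 0, 10, 10, 21}, y in {0, 0, 0, 10, 10}
xmin=0, ymin=0, xmax=21, ymax=10

Answer: 0 0 21 10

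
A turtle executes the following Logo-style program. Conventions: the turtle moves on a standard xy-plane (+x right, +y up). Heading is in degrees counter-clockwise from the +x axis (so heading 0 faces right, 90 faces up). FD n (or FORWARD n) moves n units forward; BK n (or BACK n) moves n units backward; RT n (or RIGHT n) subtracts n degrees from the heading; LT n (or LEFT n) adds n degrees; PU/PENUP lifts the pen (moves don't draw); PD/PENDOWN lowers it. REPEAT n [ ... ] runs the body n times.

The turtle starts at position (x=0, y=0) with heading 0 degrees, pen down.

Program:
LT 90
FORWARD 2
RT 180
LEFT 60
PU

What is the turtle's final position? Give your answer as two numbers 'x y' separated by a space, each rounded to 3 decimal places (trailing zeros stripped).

Answer: 0 2

Derivation:
Executing turtle program step by step:
Start: pos=(0,0), heading=0, pen down
LT 90: heading 0 -> 90
FD 2: (0,0) -> (0,2) [heading=90, draw]
RT 180: heading 90 -> 270
LT 60: heading 270 -> 330
PU: pen up
Final: pos=(0,2), heading=330, 1 segment(s) drawn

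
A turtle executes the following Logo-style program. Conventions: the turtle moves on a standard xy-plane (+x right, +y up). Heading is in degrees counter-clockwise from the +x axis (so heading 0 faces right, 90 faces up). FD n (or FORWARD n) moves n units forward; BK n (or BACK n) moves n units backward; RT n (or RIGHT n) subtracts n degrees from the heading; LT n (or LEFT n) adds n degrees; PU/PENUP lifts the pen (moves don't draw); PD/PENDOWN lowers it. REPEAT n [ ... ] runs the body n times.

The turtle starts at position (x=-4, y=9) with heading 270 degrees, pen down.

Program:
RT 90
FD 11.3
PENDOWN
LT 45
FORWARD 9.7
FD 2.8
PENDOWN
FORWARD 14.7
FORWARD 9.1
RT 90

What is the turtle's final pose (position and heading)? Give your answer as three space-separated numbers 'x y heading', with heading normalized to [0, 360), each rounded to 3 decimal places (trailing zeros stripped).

Executing turtle program step by step:
Start: pos=(-4,9), heading=270, pen down
RT 90: heading 270 -> 180
FD 11.3: (-4,9) -> (-15.3,9) [heading=180, draw]
PD: pen down
LT 45: heading 180 -> 225
FD 9.7: (-15.3,9) -> (-22.159,2.141) [heading=225, draw]
FD 2.8: (-22.159,2.141) -> (-24.139,0.161) [heading=225, draw]
PD: pen down
FD 14.7: (-24.139,0.161) -> (-34.533,-10.233) [heading=225, draw]
FD 9.1: (-34.533,-10.233) -> (-40.968,-16.668) [heading=225, draw]
RT 90: heading 225 -> 135
Final: pos=(-40.968,-16.668), heading=135, 5 segment(s) drawn

Answer: -40.968 -16.668 135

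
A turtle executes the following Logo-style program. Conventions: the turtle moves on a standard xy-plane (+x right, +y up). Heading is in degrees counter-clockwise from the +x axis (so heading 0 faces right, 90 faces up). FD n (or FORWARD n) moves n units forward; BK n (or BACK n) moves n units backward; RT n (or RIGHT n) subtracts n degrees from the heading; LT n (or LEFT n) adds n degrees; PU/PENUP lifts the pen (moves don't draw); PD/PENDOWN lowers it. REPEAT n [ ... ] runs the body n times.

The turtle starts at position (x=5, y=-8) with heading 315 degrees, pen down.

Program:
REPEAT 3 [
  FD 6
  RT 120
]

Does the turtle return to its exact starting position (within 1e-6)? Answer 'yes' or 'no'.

Executing turtle program step by step:
Start: pos=(5,-8), heading=315, pen down
REPEAT 3 [
  -- iteration 1/3 --
  FD 6: (5,-8) -> (9.243,-12.243) [heading=315, draw]
  RT 120: heading 315 -> 195
  -- iteration 2/3 --
  FD 6: (9.243,-12.243) -> (3.447,-13.796) [heading=195, draw]
  RT 120: heading 195 -> 75
  -- iteration 3/3 --
  FD 6: (3.447,-13.796) -> (5,-8) [heading=75, draw]
  RT 120: heading 75 -> 315
]
Final: pos=(5,-8), heading=315, 3 segment(s) drawn

Start position: (5, -8)
Final position: (5, -8)
Distance = 0; < 1e-6 -> CLOSED

Answer: yes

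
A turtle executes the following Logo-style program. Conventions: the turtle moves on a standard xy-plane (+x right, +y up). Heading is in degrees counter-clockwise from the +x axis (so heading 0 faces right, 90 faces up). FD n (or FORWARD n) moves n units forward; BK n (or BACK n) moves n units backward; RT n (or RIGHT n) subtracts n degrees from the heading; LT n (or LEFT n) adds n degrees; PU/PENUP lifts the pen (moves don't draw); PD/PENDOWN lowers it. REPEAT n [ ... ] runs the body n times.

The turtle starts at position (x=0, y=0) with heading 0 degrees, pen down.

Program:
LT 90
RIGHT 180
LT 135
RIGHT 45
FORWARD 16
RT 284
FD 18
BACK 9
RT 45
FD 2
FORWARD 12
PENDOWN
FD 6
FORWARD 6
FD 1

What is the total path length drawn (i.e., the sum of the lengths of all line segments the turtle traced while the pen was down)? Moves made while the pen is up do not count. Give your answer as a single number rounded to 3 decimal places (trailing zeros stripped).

Answer: 70

Derivation:
Executing turtle program step by step:
Start: pos=(0,0), heading=0, pen down
LT 90: heading 0 -> 90
RT 180: heading 90 -> 270
LT 135: heading 270 -> 45
RT 45: heading 45 -> 0
FD 16: (0,0) -> (16,0) [heading=0, draw]
RT 284: heading 0 -> 76
FD 18: (16,0) -> (20.355,17.465) [heading=76, draw]
BK 9: (20.355,17.465) -> (18.177,8.733) [heading=76, draw]
RT 45: heading 76 -> 31
FD 2: (18.177,8.733) -> (19.892,9.763) [heading=31, draw]
FD 12: (19.892,9.763) -> (30.178,15.943) [heading=31, draw]
PD: pen down
FD 6: (30.178,15.943) -> (35.321,19.033) [heading=31, draw]
FD 6: (35.321,19.033) -> (40.464,22.124) [heading=31, draw]
FD 1: (40.464,22.124) -> (41.321,22.639) [heading=31, draw]
Final: pos=(41.321,22.639), heading=31, 8 segment(s) drawn

Segment lengths:
  seg 1: (0,0) -> (16,0), length = 16
  seg 2: (16,0) -> (20.355,17.465), length = 18
  seg 3: (20.355,17.465) -> (18.177,8.733), length = 9
  seg 4: (18.177,8.733) -> (19.892,9.763), length = 2
  seg 5: (19.892,9.763) -> (30.178,15.943), length = 12
  seg 6: (30.178,15.943) -> (35.321,19.033), length = 6
  seg 7: (35.321,19.033) -> (40.464,22.124), length = 6
  seg 8: (40.464,22.124) -> (41.321,22.639), length = 1
Total = 70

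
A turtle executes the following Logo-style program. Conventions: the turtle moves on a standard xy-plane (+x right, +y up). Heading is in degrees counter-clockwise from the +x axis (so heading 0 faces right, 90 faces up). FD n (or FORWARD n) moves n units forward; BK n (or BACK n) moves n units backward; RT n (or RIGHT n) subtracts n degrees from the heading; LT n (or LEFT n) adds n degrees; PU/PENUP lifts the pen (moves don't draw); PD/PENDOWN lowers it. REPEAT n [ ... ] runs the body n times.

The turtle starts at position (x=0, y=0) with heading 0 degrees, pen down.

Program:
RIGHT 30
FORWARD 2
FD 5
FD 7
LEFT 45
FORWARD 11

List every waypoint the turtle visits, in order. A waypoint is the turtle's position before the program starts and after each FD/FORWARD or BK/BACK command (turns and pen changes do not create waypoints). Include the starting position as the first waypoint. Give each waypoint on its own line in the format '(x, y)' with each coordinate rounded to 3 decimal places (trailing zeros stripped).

Executing turtle program step by step:
Start: pos=(0,0), heading=0, pen down
RT 30: heading 0 -> 330
FD 2: (0,0) -> (1.732,-1) [heading=330, draw]
FD 5: (1.732,-1) -> (6.062,-3.5) [heading=330, draw]
FD 7: (6.062,-3.5) -> (12.124,-7) [heading=330, draw]
LT 45: heading 330 -> 15
FD 11: (12.124,-7) -> (22.75,-4.153) [heading=15, draw]
Final: pos=(22.75,-4.153), heading=15, 4 segment(s) drawn
Waypoints (5 total):
(0, 0)
(1.732, -1)
(6.062, -3.5)
(12.124, -7)
(22.75, -4.153)

Answer: (0, 0)
(1.732, -1)
(6.062, -3.5)
(12.124, -7)
(22.75, -4.153)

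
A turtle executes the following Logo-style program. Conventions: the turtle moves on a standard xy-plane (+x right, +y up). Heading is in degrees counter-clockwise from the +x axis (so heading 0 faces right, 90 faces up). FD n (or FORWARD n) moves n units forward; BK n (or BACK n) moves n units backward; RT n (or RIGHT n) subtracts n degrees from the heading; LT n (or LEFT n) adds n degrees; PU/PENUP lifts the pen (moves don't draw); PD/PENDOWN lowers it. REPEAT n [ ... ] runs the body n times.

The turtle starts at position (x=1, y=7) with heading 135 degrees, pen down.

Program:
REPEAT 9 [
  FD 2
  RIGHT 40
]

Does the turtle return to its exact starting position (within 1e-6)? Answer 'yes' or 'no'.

Answer: yes

Derivation:
Executing turtle program step by step:
Start: pos=(1,7), heading=135, pen down
REPEAT 9 [
  -- iteration 1/9 --
  FD 2: (1,7) -> (-0.414,8.414) [heading=135, draw]
  RT 40: heading 135 -> 95
  -- iteration 2/9 --
  FD 2: (-0.414,8.414) -> (-0.589,10.407) [heading=95, draw]
  RT 40: heading 95 -> 55
  -- iteration 3/9 --
  FD 2: (-0.589,10.407) -> (0.559,12.045) [heading=55, draw]
  RT 40: heading 55 -> 15
  -- iteration 4/9 --
  FD 2: (0.559,12.045) -> (2.49,12.563) [heading=15, draw]
  RT 40: heading 15 -> 335
  -- iteration 5/9 --
  FD 2: (2.49,12.563) -> (4.303,11.717) [heading=335, draw]
  RT 40: heading 335 -> 295
  -- iteration 6/9 --
  FD 2: (4.303,11.717) -> (5.148,9.905) [heading=295, draw]
  RT 40: heading 295 -> 255
  -- iteration 7/9 --
  FD 2: (5.148,9.905) -> (4.631,7.973) [heading=255, draw]
  RT 40: heading 255 -> 215
  -- iteration 8/9 --
  FD 2: (4.631,7.973) -> (2.992,6.826) [heading=215, draw]
  RT 40: heading 215 -> 175
  -- iteration 9/9 --
  FD 2: (2.992,6.826) -> (1,7) [heading=175, draw]
  RT 40: heading 175 -> 135
]
Final: pos=(1,7), heading=135, 9 segment(s) drawn

Start position: (1, 7)
Final position: (1, 7)
Distance = 0; < 1e-6 -> CLOSED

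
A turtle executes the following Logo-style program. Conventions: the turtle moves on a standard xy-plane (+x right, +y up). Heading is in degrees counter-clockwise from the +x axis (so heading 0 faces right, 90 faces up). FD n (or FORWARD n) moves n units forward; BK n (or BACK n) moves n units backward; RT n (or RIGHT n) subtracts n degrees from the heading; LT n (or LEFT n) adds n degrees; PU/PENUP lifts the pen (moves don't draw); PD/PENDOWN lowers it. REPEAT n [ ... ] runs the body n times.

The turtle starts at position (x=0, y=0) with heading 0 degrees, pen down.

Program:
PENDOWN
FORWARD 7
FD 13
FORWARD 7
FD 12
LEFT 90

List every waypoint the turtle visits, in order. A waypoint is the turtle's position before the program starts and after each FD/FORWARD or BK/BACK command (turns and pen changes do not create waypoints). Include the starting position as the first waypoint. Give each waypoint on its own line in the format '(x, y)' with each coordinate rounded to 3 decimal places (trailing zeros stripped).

Answer: (0, 0)
(7, 0)
(20, 0)
(27, 0)
(39, 0)

Derivation:
Executing turtle program step by step:
Start: pos=(0,0), heading=0, pen down
PD: pen down
FD 7: (0,0) -> (7,0) [heading=0, draw]
FD 13: (7,0) -> (20,0) [heading=0, draw]
FD 7: (20,0) -> (27,0) [heading=0, draw]
FD 12: (27,0) -> (39,0) [heading=0, draw]
LT 90: heading 0 -> 90
Final: pos=(39,0), heading=90, 4 segment(s) drawn
Waypoints (5 total):
(0, 0)
(7, 0)
(20, 0)
(27, 0)
(39, 0)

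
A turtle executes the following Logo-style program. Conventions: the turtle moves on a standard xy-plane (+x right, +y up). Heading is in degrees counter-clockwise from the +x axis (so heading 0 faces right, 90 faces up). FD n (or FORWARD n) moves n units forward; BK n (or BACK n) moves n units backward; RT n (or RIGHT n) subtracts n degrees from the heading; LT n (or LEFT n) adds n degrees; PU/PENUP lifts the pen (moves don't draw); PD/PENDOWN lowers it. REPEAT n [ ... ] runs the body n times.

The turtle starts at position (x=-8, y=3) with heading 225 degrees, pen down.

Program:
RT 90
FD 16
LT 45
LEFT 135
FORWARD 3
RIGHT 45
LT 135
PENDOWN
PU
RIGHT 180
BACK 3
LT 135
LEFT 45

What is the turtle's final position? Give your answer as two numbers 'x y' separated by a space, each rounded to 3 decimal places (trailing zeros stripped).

Answer: -15.071 14.314

Derivation:
Executing turtle program step by step:
Start: pos=(-8,3), heading=225, pen down
RT 90: heading 225 -> 135
FD 16: (-8,3) -> (-19.314,14.314) [heading=135, draw]
LT 45: heading 135 -> 180
LT 135: heading 180 -> 315
FD 3: (-19.314,14.314) -> (-17.192,12.192) [heading=315, draw]
RT 45: heading 315 -> 270
LT 135: heading 270 -> 45
PD: pen down
PU: pen up
RT 180: heading 45 -> 225
BK 3: (-17.192,12.192) -> (-15.071,14.314) [heading=225, move]
LT 135: heading 225 -> 0
LT 45: heading 0 -> 45
Final: pos=(-15.071,14.314), heading=45, 2 segment(s) drawn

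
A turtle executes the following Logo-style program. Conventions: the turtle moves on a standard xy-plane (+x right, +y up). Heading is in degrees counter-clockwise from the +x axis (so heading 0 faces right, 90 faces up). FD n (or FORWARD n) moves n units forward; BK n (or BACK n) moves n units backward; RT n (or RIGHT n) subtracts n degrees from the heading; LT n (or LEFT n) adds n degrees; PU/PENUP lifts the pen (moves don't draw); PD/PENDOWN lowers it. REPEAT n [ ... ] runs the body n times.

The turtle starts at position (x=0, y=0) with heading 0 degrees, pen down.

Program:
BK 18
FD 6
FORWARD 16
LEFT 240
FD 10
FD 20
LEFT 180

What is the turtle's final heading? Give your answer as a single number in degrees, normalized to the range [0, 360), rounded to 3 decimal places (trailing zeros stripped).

Answer: 60

Derivation:
Executing turtle program step by step:
Start: pos=(0,0), heading=0, pen down
BK 18: (0,0) -> (-18,0) [heading=0, draw]
FD 6: (-18,0) -> (-12,0) [heading=0, draw]
FD 16: (-12,0) -> (4,0) [heading=0, draw]
LT 240: heading 0 -> 240
FD 10: (4,0) -> (-1,-8.66) [heading=240, draw]
FD 20: (-1,-8.66) -> (-11,-25.981) [heading=240, draw]
LT 180: heading 240 -> 60
Final: pos=(-11,-25.981), heading=60, 5 segment(s) drawn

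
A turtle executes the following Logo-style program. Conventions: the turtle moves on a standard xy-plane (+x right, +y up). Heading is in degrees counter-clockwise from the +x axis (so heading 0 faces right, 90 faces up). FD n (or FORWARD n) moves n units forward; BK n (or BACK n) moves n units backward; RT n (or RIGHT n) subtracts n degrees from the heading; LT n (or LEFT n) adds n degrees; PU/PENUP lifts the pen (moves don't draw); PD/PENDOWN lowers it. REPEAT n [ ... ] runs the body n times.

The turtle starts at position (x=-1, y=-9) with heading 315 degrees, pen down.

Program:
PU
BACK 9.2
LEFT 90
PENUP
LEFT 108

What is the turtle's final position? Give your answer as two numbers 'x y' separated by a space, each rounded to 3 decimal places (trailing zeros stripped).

Answer: -7.505 -2.495

Derivation:
Executing turtle program step by step:
Start: pos=(-1,-9), heading=315, pen down
PU: pen up
BK 9.2: (-1,-9) -> (-7.505,-2.495) [heading=315, move]
LT 90: heading 315 -> 45
PU: pen up
LT 108: heading 45 -> 153
Final: pos=(-7.505,-2.495), heading=153, 0 segment(s) drawn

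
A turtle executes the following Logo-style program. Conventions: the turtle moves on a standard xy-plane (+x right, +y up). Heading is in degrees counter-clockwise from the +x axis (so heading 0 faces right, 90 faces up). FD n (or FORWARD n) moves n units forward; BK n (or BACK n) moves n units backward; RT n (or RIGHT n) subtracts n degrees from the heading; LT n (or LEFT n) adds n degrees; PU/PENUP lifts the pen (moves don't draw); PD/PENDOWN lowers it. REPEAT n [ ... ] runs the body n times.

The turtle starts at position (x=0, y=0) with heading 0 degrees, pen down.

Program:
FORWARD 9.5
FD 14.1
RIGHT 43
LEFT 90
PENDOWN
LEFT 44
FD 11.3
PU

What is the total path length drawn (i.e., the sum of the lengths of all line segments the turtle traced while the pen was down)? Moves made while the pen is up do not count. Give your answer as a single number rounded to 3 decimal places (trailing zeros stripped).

Executing turtle program step by step:
Start: pos=(0,0), heading=0, pen down
FD 9.5: (0,0) -> (9.5,0) [heading=0, draw]
FD 14.1: (9.5,0) -> (23.6,0) [heading=0, draw]
RT 43: heading 0 -> 317
LT 90: heading 317 -> 47
PD: pen down
LT 44: heading 47 -> 91
FD 11.3: (23.6,0) -> (23.403,11.298) [heading=91, draw]
PU: pen up
Final: pos=(23.403,11.298), heading=91, 3 segment(s) drawn

Segment lengths:
  seg 1: (0,0) -> (9.5,0), length = 9.5
  seg 2: (9.5,0) -> (23.6,0), length = 14.1
  seg 3: (23.6,0) -> (23.403,11.298), length = 11.3
Total = 34.9

Answer: 34.9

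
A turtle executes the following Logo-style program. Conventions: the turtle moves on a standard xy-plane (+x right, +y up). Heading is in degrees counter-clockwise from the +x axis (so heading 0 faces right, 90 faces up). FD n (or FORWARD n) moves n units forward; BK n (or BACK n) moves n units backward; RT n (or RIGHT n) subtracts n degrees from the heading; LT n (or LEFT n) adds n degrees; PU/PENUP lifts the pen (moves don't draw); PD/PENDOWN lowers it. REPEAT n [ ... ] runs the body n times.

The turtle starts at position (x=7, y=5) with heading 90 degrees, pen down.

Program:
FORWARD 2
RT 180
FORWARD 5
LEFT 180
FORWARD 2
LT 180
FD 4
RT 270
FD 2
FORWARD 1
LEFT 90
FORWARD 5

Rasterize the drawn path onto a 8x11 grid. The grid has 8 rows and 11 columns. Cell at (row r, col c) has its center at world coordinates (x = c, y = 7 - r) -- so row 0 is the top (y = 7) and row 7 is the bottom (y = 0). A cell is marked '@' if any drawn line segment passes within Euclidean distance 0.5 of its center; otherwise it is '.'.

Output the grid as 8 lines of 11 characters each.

Answer: .......@...
.......@...
.......@..@
.......@..@
.......@..@
.......@..@
.......@..@
.......@@@@

Derivation:
Segment 0: (7,5) -> (7,7)
Segment 1: (7,7) -> (7,2)
Segment 2: (7,2) -> (7,4)
Segment 3: (7,4) -> (7,0)
Segment 4: (7,0) -> (9,0)
Segment 5: (9,0) -> (10,0)
Segment 6: (10,0) -> (10,5)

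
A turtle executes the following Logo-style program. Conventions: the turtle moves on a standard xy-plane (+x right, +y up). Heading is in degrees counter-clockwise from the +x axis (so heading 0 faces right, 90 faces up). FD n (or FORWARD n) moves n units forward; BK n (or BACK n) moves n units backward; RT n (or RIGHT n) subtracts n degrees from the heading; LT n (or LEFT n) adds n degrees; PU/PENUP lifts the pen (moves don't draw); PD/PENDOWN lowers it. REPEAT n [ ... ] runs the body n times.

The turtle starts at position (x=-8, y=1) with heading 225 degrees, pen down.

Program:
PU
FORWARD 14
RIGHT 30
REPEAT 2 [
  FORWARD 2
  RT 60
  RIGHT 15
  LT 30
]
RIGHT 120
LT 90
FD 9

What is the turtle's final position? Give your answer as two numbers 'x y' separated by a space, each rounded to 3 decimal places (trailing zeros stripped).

Answer: -19.234 0.276

Derivation:
Executing turtle program step by step:
Start: pos=(-8,1), heading=225, pen down
PU: pen up
FD 14: (-8,1) -> (-17.899,-8.899) [heading=225, move]
RT 30: heading 225 -> 195
REPEAT 2 [
  -- iteration 1/2 --
  FD 2: (-17.899,-8.899) -> (-19.831,-9.417) [heading=195, move]
  RT 60: heading 195 -> 135
  RT 15: heading 135 -> 120
  LT 30: heading 120 -> 150
  -- iteration 2/2 --
  FD 2: (-19.831,-9.417) -> (-21.563,-8.417) [heading=150, move]
  RT 60: heading 150 -> 90
  RT 15: heading 90 -> 75
  LT 30: heading 75 -> 105
]
RT 120: heading 105 -> 345
LT 90: heading 345 -> 75
FD 9: (-21.563,-8.417) -> (-19.234,0.276) [heading=75, move]
Final: pos=(-19.234,0.276), heading=75, 0 segment(s) drawn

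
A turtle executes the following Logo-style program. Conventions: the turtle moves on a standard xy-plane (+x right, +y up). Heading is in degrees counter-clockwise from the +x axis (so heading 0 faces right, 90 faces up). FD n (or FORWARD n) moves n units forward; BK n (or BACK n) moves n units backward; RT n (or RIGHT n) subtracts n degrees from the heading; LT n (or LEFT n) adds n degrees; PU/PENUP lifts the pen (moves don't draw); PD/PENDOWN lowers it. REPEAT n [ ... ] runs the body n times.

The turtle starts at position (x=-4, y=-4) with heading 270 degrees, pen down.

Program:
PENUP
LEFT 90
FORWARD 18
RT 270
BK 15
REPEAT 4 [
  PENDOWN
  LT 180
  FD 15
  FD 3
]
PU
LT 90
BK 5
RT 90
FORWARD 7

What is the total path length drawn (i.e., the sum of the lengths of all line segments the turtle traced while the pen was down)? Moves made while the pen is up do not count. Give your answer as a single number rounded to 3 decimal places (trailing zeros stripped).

Executing turtle program step by step:
Start: pos=(-4,-4), heading=270, pen down
PU: pen up
LT 90: heading 270 -> 0
FD 18: (-4,-4) -> (14,-4) [heading=0, move]
RT 270: heading 0 -> 90
BK 15: (14,-4) -> (14,-19) [heading=90, move]
REPEAT 4 [
  -- iteration 1/4 --
  PD: pen down
  LT 180: heading 90 -> 270
  FD 15: (14,-19) -> (14,-34) [heading=270, draw]
  FD 3: (14,-34) -> (14,-37) [heading=270, draw]
  -- iteration 2/4 --
  PD: pen down
  LT 180: heading 270 -> 90
  FD 15: (14,-37) -> (14,-22) [heading=90, draw]
  FD 3: (14,-22) -> (14,-19) [heading=90, draw]
  -- iteration 3/4 --
  PD: pen down
  LT 180: heading 90 -> 270
  FD 15: (14,-19) -> (14,-34) [heading=270, draw]
  FD 3: (14,-34) -> (14,-37) [heading=270, draw]
  -- iteration 4/4 --
  PD: pen down
  LT 180: heading 270 -> 90
  FD 15: (14,-37) -> (14,-22) [heading=90, draw]
  FD 3: (14,-22) -> (14,-19) [heading=90, draw]
]
PU: pen up
LT 90: heading 90 -> 180
BK 5: (14,-19) -> (19,-19) [heading=180, move]
RT 90: heading 180 -> 90
FD 7: (19,-19) -> (19,-12) [heading=90, move]
Final: pos=(19,-12), heading=90, 8 segment(s) drawn

Segment lengths:
  seg 1: (14,-19) -> (14,-34), length = 15
  seg 2: (14,-34) -> (14,-37), length = 3
  seg 3: (14,-37) -> (14,-22), length = 15
  seg 4: (14,-22) -> (14,-19), length = 3
  seg 5: (14,-19) -> (14,-34), length = 15
  seg 6: (14,-34) -> (14,-37), length = 3
  seg 7: (14,-37) -> (14,-22), length = 15
  seg 8: (14,-22) -> (14,-19), length = 3
Total = 72

Answer: 72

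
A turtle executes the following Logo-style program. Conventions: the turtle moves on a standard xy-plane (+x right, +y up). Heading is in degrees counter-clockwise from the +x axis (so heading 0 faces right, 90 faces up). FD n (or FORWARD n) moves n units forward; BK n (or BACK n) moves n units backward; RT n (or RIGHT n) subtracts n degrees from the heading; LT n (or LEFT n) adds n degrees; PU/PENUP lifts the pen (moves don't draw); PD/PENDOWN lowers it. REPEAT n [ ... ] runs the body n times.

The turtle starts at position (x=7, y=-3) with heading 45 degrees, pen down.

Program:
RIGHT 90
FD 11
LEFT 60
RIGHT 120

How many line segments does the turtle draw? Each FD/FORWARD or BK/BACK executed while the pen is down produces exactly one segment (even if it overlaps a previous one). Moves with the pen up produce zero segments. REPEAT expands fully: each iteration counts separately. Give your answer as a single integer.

Answer: 1

Derivation:
Executing turtle program step by step:
Start: pos=(7,-3), heading=45, pen down
RT 90: heading 45 -> 315
FD 11: (7,-3) -> (14.778,-10.778) [heading=315, draw]
LT 60: heading 315 -> 15
RT 120: heading 15 -> 255
Final: pos=(14.778,-10.778), heading=255, 1 segment(s) drawn
Segments drawn: 1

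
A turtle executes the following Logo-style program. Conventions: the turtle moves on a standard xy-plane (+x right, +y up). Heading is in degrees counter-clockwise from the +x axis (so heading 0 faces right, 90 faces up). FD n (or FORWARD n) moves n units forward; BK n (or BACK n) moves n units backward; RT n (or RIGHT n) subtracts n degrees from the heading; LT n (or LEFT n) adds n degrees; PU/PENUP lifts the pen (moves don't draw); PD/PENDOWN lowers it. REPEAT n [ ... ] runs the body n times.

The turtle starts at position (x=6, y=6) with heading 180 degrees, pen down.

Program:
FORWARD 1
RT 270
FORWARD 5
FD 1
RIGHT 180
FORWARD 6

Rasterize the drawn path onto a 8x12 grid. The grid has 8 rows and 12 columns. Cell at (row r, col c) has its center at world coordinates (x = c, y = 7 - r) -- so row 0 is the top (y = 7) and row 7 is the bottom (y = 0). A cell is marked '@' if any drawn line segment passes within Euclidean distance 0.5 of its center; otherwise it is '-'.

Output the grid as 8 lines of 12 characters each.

Segment 0: (6,6) -> (5,6)
Segment 1: (5,6) -> (5,1)
Segment 2: (5,1) -> (5,0)
Segment 3: (5,0) -> (5,6)

Answer: ------------
-----@@-----
-----@------
-----@------
-----@------
-----@------
-----@------
-----@------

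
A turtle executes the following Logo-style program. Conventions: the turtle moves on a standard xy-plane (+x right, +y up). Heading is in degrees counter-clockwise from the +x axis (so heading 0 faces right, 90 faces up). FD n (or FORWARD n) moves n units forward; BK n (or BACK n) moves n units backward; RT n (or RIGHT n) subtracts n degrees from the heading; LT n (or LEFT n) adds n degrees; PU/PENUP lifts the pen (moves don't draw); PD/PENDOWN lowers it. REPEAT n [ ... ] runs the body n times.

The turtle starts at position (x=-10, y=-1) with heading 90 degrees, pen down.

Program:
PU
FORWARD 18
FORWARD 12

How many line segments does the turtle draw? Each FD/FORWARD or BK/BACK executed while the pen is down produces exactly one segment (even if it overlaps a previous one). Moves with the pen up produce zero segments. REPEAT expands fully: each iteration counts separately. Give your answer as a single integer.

Executing turtle program step by step:
Start: pos=(-10,-1), heading=90, pen down
PU: pen up
FD 18: (-10,-1) -> (-10,17) [heading=90, move]
FD 12: (-10,17) -> (-10,29) [heading=90, move]
Final: pos=(-10,29), heading=90, 0 segment(s) drawn
Segments drawn: 0

Answer: 0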